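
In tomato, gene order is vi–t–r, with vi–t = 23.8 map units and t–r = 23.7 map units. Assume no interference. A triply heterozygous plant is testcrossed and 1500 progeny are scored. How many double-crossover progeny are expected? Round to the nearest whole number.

Map distances give recombination frequencies of 0.238 and 0.237 for the two intervals.
With no interference, expected double-crossover frequency = 0.238 × 0.237 = 0.05641.
Expected number = 0.05641 × 1500 = 84.61 ≈ 85.

85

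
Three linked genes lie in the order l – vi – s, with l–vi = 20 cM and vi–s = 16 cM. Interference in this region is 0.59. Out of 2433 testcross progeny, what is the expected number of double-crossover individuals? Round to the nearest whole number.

Map distances give recombination frequencies of 0.200 and 0.160 for the two intervals.
With interference 0.59 (so coincidence = 0.41), expected double-crossover frequency = 0.200 × 0.160 × 0.41 = 0.01312.
Expected number = 0.01312 × 2433 = 31.92 ≈ 32.

32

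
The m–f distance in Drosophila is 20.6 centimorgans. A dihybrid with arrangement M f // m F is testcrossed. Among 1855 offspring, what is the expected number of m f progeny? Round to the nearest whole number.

A map distance of 20.6 centimorgans corresponds to a recombination frequency of 0.206.
The F1 is M f / m F, so m f is a recombinant gamete class with expected frequency r/2 = 0.206/2 = 0.1030.
Expected number = 0.1030 × 1855 = 191.07 ≈ 191.

191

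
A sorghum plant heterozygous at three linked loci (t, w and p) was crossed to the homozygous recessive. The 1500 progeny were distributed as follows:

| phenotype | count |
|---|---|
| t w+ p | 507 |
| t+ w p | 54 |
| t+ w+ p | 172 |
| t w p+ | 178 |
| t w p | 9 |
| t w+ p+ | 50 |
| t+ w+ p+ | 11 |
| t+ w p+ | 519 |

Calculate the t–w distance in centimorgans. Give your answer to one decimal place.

24.7 centimorgans

The two most frequent reciprocal classes, t w+ p and t+ w p+, are the parental types, so the F1 was t w+ p / t+ w p+.
The two rarest classes, t w p and t+ w+ p+, are the double crossovers. Comparing them with the parentals, only the w allele has switched, so w is the middle locus and the order is t – w – p.
Crossovers in the t–w interval produce the single-crossover classes t+ w+ p and t w p+ (172 + 178 = 350) plus the double crossovers (20).
RF(t–w) = (350 + 20) / 1500 = 370/1500 = 0.2467 → 24.7 centimorgans.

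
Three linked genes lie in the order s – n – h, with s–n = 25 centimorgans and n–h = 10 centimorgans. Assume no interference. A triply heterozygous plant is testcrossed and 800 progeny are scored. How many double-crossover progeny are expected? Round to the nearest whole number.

20

Map distances give recombination frequencies of 0.250 and 0.100 for the two intervals.
With no interference, expected double-crossover frequency = 0.250 × 0.100 = 0.02500.
Expected number = 0.02500 × 800 = 20.00 ≈ 20.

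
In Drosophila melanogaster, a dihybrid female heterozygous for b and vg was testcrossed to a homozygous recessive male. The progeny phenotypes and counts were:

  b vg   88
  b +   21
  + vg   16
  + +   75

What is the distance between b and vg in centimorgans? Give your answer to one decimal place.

The two most frequent classes, + + (75) and b vg (88), are the parental types, so the F1 was + + / b vg.
The recombinant classes are + vg and b +: 16 + 21 = 37.
Recombination frequency = 37/200 = 0.1850 ≈ 18.5%, i.e. 18.5 centimorgans.

18.5 centimorgans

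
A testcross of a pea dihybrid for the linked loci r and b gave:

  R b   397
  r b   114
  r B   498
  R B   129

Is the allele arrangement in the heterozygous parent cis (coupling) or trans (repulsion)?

The two most frequent classes are R b (397) and r B (498); these are the parental (non-recombinant) types.
So the F1 carried R b on one chromosome and r B on the other — the recessive alleles are on opposite chromosomes (trans / repulsion).

trans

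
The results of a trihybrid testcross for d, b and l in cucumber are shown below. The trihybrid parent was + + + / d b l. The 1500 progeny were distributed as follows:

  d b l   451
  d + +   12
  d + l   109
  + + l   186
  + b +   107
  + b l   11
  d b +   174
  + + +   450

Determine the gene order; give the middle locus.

The two rarest classes, d + + and + b l, are the double crossovers. Comparing them with the parentals, only the d allele has switched, so d is the middle locus and the order is l – d – b.

d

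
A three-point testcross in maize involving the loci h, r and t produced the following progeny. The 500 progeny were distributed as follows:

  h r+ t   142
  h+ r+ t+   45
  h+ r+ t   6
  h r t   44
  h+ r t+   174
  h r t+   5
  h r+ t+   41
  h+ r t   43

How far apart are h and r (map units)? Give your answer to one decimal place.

The two most frequent reciprocal classes, h+ r t+ and h r+ t, are the parental types, so the F1 was h+ r t+ / h r+ t.
The two rarest classes, h r t+ and h+ r+ t, are the double crossovers. Comparing them with the parentals, only the h allele has switched, so h is the middle locus and the order is t – h – r.
Crossovers in the h–r interval produce the single-crossover classes h+ r+ t+ and h r t (45 + 44 = 89) plus the double crossovers (11).
RF(h–r) = (89 + 11) / 500 = 100/500 = 0.2000 → 20.0 map units.

20.0 map units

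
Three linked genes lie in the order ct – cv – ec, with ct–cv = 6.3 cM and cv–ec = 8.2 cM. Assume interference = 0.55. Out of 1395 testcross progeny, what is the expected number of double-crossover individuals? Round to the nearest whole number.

Map distances give recombination frequencies of 0.063 and 0.082 for the two intervals.
With interference 0.55 (so coincidence = 0.45), expected double-crossover frequency = 0.063 × 0.082 × 0.45 = 0.00232.
Expected number = 0.00232 × 1395 = 3.24 ≈ 3.

3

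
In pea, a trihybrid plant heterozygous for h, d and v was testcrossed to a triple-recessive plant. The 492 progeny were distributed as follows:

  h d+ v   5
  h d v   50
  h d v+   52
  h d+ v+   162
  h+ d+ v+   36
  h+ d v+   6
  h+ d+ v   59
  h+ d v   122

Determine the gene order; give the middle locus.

The two most frequent reciprocal classes, h+ d v and h d+ v+, are the parental types, so the F1 was h+ d v / h d+ v+.
The two rarest classes, h+ d v+ and h d+ v, are the double crossovers. Comparing them with the parentals, only the v allele has switched, so v is the middle locus and the order is h – v – d.

v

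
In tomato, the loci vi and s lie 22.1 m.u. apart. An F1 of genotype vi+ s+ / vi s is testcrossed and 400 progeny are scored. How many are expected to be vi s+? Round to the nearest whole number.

44

A map distance of 22.1 m.u. corresponds to a recombination frequency of 0.221.
The F1 is vi+ s+ / vi s, so vi s+ is a recombinant gamete class with expected frequency r/2 = 0.221/2 = 0.1105.
Expected number = 0.1105 × 400 = 44.20 ≈ 44.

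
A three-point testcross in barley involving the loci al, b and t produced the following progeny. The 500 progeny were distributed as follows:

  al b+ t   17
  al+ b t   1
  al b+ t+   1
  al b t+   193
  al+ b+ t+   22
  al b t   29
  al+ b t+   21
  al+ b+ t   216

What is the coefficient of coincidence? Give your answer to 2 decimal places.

0.47

The two most frequent reciprocal classes, al+ b+ t and al b t+, are the parental types, so the F1 was al+ b+ t / al b t+.
The two rarest classes, al+ b t and al b+ t+, are the double crossovers. Comparing them with the parentals, only the b allele has switched, so b is the middle locus and the order is al – b – t.
al–b: (38 + 2)/500 = 0.0800; b–t: (51 + 2)/500 = 0.1060.
Expected DCO frequency = 0.0800 × 0.1060 ≈ 0.00848; observed = 2/500 ≈ 0.00400.
Coefficient of coincidence = 0.00400/0.00848 ≈ 0.47.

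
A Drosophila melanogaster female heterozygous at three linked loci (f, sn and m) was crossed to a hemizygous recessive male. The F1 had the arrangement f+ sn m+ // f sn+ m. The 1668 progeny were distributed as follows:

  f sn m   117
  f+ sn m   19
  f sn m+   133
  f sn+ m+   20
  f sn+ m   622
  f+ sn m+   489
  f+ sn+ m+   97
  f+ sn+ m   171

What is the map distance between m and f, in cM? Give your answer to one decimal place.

The two rarest classes, f+ sn m and f sn+ m+, are the double crossovers. Comparing them with the parentals, only the m allele has switched, so m is the middle locus and the order is f – m – sn.
Crossovers in the f–m interval produce the single-crossover classes f sn m+ and f+ sn+ m (133 + 171 = 304) plus the double crossovers (39).
RF(f–m) = (304 + 39) / 1668 = 343/1668 = 0.2056 → 20.6 cM.

20.6 cM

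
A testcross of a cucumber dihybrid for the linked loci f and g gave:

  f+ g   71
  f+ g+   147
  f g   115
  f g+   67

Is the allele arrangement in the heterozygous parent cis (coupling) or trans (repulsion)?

The two most frequent classes are f+ g+ (147) and f g (115); these are the parental (non-recombinant) types.
So the F1 carried f+ g+ on one chromosome and f g on the other — the recessive alleles are on the same chromosome (cis / coupling).

cis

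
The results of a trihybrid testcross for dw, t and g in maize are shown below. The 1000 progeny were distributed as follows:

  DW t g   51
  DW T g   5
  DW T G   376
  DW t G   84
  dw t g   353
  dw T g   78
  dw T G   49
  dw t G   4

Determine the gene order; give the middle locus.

g

The two most frequent reciprocal classes, DW T G and dw t g, are the parental types, so the F1 was DW T G / dw t g.
The two rarest classes, DW T g and dw t G, are the double crossovers. Comparing them with the parentals, only the g allele has switched, so g is the middle locus and the order is dw – g – t.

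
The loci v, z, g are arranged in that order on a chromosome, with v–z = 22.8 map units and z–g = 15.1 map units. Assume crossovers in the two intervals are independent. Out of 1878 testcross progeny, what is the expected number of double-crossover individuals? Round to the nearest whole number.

65

Map distances give recombination frequencies of 0.228 and 0.151 for the two intervals.
With no interference, expected double-crossover frequency = 0.228 × 0.151 = 0.03443.
Expected number = 0.03443 × 1878 = 64.66 ≈ 65.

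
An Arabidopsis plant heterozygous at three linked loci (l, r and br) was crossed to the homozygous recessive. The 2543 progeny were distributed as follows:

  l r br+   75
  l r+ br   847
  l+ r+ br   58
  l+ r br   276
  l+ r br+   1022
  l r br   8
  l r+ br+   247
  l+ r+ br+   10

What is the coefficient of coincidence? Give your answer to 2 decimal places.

The two most frequent reciprocal classes, l r+ br and l+ r br+, are the parental types, so the F1 was l r+ br / l+ r br+.
The two rarest classes, l r br and l+ r+ br+, are the double crossovers. Comparing them with the parentals, only the r allele has switched, so r is the middle locus and the order is br – r – l.
br–r: (523 + 18)/2543 = 0.2127; r–l: (133 + 18)/2543 = 0.0594.
Expected DCO frequency = 0.2127 × 0.0594 ≈ 0.01263; observed = 18/2543 ≈ 0.00708.
Coefficient of coincidence = 0.00708/0.01263 ≈ 0.56.

0.56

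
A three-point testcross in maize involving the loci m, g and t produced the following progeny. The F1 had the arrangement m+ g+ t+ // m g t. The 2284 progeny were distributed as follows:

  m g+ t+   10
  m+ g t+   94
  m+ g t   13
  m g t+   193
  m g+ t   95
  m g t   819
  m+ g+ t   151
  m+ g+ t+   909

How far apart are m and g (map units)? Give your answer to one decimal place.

The two rarest classes, m g+ t+ and m+ g t, are the double crossovers. Comparing them with the parentals, only the m allele has switched, so m is the middle locus and the order is g – m – t.
Crossovers in the g–m interval produce the single-crossover classes m+ g t+ and m g+ t (94 + 95 = 189) plus the double crossovers (23).
RF(g–m) = (189 + 23) / 2284 = 212/2284 = 0.0928 → 9.3 map units.

9.3 map units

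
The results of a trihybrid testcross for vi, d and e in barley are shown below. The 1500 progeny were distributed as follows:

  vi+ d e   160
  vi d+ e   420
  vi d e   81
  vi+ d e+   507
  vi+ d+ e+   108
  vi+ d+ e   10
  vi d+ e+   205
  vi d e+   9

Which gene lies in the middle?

The two most frequent reciprocal classes, vi+ d e+ and vi d+ e, are the parental types, so the F1 was vi+ d e+ / vi d+ e.
The two rarest classes, vi d e+ and vi+ d+ e, are the double crossovers. Comparing them with the parentals, only the vi allele has switched, so vi is the middle locus and the order is d – vi – e.

vi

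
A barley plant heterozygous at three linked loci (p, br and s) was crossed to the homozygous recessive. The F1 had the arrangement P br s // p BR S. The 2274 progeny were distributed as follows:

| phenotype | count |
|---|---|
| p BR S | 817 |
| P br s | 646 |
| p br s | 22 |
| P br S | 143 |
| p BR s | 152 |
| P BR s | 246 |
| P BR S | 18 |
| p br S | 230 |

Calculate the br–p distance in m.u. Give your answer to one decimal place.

22.7 m.u.

The two rarest classes, p br s and P BR S, are the double crossovers. Comparing them with the parentals, only the p allele has switched, so p is the middle locus and the order is br – p – s.
Crossovers in the br–p interval produce the single-crossover classes P BR s and p br S (246 + 230 = 476) plus the double crossovers (40).
RF(br–p) = (476 + 40) / 2274 = 516/2274 = 0.2269 → 22.7 m.u.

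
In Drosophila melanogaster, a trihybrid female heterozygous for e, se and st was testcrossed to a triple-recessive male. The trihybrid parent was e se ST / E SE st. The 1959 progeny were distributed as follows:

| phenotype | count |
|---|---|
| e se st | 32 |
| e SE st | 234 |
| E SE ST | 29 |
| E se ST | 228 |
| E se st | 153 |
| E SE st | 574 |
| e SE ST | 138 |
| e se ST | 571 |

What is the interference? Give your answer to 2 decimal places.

0.35

The two rarest classes, e se st and E SE ST, are the double crossovers. Comparing them with the parentals, only the st allele has switched, so st is the middle locus and the order is se – st – e.
se–st: (291 + 61)/1959 = 0.1797; st–e: (462 + 61)/1959 = 0.2670.
Expected DCO frequency = 0.1797 × 0.2670 ≈ 0.04798; observed = 61/1959 ≈ 0.03114.
Coefficient of coincidence = 0.03114/0.04798 ≈ 0.65; interference = 1 − 0.65 = 0.35.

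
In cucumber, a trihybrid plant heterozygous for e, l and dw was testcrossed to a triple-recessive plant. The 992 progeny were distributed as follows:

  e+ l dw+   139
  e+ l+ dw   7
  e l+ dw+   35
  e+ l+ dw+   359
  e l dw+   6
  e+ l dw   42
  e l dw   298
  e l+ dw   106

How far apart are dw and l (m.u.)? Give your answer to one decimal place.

The two most frequent reciprocal classes, e l dw and e+ l+ dw+, are the parental types, so the F1 was e l dw / e+ l+ dw+.
The two rarest classes, e l dw+ and e+ l+ dw, are the double crossovers. Comparing them with the parentals, only the dw allele has switched, so dw is the middle locus and the order is l – dw – e.
Crossovers in the l–dw interval produce the single-crossover classes e l+ dw and e+ l dw+ (106 + 139 = 245) plus the double crossovers (13).
RF(l–dw) = (245 + 13) / 992 = 258/992 = 0.2601 → 26.0 m.u.

26.0 m.u.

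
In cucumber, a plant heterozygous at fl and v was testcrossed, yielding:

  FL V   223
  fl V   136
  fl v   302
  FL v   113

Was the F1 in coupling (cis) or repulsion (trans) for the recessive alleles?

cis

The two most frequent classes are FL V (223) and fl v (302); these are the parental (non-recombinant) types.
So the F1 carried FL V on one chromosome and fl v on the other — the recessive alleles are on the same chromosome (cis / coupling).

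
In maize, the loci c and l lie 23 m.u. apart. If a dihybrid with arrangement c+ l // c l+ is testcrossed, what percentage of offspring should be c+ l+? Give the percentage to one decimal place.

A map distance of 23 m.u. corresponds to a recombination frequency of 0.230.
The F1 is c+ l / c l+, so c+ l+ is a recombinant gamete class with expected frequency r/2 = 0.230/2 = 0.1150.
That is 0.1150 = 11.5% of the progeny.

11.5%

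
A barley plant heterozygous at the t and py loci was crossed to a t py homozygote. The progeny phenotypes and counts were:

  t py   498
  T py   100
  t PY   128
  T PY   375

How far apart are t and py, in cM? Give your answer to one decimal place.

20.7 cM

The two most frequent classes, T PY (375) and t py (498), are the parental types, so the F1 was T PY / t py.
The recombinant classes are T py and t PY: 100 + 128 = 228.
Recombination frequency = 228/1101 = 0.2071 ≈ 20.7%, i.e. 20.7 cM.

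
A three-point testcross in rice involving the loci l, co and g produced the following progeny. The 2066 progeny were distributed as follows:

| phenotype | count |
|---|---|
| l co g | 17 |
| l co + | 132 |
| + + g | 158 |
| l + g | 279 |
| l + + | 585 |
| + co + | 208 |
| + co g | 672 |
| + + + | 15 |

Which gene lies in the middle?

l

The two most frequent reciprocal classes, l + + and + co g, are the parental types, so the F1 was l + + / + co g.
The two rarest classes, + + + and l co g, are the double crossovers. Comparing them with the parentals, only the l allele has switched, so l is the middle locus and the order is g – l – co.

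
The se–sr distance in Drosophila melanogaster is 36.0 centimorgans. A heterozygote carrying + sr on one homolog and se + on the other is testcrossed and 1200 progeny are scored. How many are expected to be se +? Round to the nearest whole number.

A map distance of 36.0 centimorgans corresponds to a recombination frequency of 0.360.
The F1 is + sr / se +, so se + is a parental gamete class with expected frequency (1 − r)/2 = 0.640/2 = 0.3200.
Expected number = 0.3200 × 1200 = 384.00 ≈ 384.

384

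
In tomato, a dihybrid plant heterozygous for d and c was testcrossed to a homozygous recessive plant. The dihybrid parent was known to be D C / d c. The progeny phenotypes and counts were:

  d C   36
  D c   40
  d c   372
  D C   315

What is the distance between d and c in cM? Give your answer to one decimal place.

The recombinant classes are D c and d C: 40 + 36 = 76.
Recombination frequency = 76/763 = 0.0996 ≈ 10.0%, i.e. 10.0 cM.

10.0 cM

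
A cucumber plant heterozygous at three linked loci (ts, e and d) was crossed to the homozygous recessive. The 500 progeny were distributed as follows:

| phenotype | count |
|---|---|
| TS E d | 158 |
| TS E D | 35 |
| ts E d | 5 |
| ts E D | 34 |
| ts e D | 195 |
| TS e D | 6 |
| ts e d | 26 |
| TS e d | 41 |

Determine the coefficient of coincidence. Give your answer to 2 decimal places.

0.89

The two most frequent reciprocal classes, TS E d and ts e D, are the parental types, so the F1 was TS E d / ts e D.
The two rarest classes, ts E d and TS e D, are the double crossovers. Comparing them with the parentals, only the ts allele has switched, so ts is the middle locus and the order is e – ts – d.
e–ts: (75 + 11)/500 = 0.1720; ts–d: (61 + 11)/500 = 0.1440.
Expected DCO frequency = 0.1720 × 0.1440 ≈ 0.02477; observed = 11/500 ≈ 0.02200.
Coefficient of coincidence = 0.02200/0.02477 ≈ 0.89.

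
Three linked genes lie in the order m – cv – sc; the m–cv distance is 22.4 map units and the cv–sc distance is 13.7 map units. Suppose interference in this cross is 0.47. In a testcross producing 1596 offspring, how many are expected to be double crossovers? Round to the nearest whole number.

Map distances give recombination frequencies of 0.224 and 0.137 for the two intervals.
With interference 0.47 (so coincidence = 0.53), expected double-crossover frequency = 0.224 × 0.137 × 0.53 = 0.01626.
Expected number = 0.01626 × 1596 = 25.96 ≈ 26.

26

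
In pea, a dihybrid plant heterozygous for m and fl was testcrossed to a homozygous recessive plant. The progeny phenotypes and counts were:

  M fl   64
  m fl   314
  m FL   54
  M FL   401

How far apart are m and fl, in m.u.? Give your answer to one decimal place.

14.2 m.u.

The two most frequent classes, M FL (401) and m fl (314), are the parental types, so the F1 was M FL / m fl.
The recombinant classes are M fl and m FL: 64 + 54 = 118.
Recombination frequency = 118/833 = 0.1417 ≈ 14.2%, i.e. 14.2 m.u.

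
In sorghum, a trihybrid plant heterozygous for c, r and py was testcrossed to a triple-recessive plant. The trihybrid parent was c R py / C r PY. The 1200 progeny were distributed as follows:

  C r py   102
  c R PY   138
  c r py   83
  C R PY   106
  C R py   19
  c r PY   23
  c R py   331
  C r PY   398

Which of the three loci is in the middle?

c

The two rarest classes, C R py and c r PY, are the double crossovers. Comparing them with the parentals, only the c allele has switched, so c is the middle locus and the order is py – c – r.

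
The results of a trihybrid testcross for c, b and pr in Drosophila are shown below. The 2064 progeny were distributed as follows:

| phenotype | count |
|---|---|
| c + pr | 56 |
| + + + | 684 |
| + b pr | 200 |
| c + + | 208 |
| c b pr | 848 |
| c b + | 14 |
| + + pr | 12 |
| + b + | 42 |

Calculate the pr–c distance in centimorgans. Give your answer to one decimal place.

21.0 centimorgans

The two most frequent reciprocal classes, + + + and c b pr, are the parental types, so the F1 was + + + / c b pr.
The two rarest classes, + + pr and c b +, are the double crossovers. Comparing them with the parentals, only the pr allele has switched, so pr is the middle locus and the order is b – pr – c.
Crossovers in the pr–c interval produce the single-crossover classes c + + and + b pr (208 + 200 = 408) plus the double crossovers (26).
RF(pr–c) = (408 + 26) / 2064 = 434/2064 = 0.2103 → 21.0 centimorgans.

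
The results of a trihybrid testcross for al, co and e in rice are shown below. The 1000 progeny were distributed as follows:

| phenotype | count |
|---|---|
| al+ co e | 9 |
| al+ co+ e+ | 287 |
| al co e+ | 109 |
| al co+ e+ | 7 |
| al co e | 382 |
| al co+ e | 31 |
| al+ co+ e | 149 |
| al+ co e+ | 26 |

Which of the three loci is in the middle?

The two most frequent reciprocal classes, al+ co+ e+ and al co e, are the parental types, so the F1 was al+ co+ e+ / al co e.
The two rarest classes, al co+ e+ and al+ co e, are the double crossovers. Comparing them with the parentals, only the al allele has switched, so al is the middle locus and the order is co – al – e.

al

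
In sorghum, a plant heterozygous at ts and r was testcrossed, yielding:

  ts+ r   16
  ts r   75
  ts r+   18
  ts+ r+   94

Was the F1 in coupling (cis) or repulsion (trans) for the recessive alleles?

cis

The two most frequent classes are ts+ r+ (94) and ts r (75); these are the parental (non-recombinant) types.
So the F1 carried ts+ r+ on one chromosome and ts r on the other — the recessive alleles are on the same chromosome (cis / coupling).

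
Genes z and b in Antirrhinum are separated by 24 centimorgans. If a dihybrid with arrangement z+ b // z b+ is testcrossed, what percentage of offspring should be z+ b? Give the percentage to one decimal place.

A map distance of 24 centimorgans corresponds to a recombination frequency of 0.240.
The F1 is z+ b / z b+, so z+ b is a parental gamete class with expected frequency (1 − r)/2 = 0.760/2 = 0.3800.
That is 0.3800 = 38.0% of the progeny.

38.0%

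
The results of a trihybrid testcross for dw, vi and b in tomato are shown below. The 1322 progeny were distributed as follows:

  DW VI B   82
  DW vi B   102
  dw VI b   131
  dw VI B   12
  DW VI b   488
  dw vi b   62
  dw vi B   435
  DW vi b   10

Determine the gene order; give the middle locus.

The two most frequent reciprocal classes, dw vi B and DW VI b, are the parental types, so the F1 was dw vi B / DW VI b.
The two rarest classes, dw VI B and DW vi b, are the double crossovers. Comparing them with the parentals, only the vi allele has switched, so vi is the middle locus and the order is b – vi – dw.

vi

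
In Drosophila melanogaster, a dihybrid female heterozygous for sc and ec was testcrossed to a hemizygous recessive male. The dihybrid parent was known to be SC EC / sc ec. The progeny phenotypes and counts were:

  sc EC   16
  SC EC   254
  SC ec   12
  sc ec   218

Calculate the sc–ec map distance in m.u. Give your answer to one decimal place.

The recombinant classes are SC ec and sc EC: 12 + 16 = 28.
Recombination frequency = 28/500 = 0.0560 ≈ 5.6%, i.e. 5.6 m.u.

5.6 m.u.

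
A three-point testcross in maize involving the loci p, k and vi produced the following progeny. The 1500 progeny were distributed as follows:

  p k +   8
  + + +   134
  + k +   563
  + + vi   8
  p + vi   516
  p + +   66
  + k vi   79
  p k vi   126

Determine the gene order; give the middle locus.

The two most frequent reciprocal classes, + k + and p + vi, are the parental types, so the F1 was + k + / p + vi.
The two rarest classes, p k + and + + vi, are the double crossovers. Comparing them with the parentals, only the p allele has switched, so p is the middle locus and the order is vi – p – k.

p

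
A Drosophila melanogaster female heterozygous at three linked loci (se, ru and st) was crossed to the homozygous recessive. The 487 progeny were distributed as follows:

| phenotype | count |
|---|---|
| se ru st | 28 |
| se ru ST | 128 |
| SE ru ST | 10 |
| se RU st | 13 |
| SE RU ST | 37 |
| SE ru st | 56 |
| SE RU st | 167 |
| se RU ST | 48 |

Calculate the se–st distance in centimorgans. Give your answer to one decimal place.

The two most frequent reciprocal classes, se ru ST and SE RU st, are the parental types, so the F1 was se ru ST / SE RU st.
The two rarest classes, SE ru ST and se RU st, are the double crossovers. Comparing them with the parentals, only the se allele has switched, so se is the middle locus and the order is st – se – ru.
Crossovers in the st–se interval produce the single-crossover classes se ru st and SE RU ST (28 + 37 = 65) plus the double crossovers (23).
RF(st–se) = (65 + 23) / 487 = 88/487 = 0.1807 → 18.1 centimorgans.

18.1 centimorgans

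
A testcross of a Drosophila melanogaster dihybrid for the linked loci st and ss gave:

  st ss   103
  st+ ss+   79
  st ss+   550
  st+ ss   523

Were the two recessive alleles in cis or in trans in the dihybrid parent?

The two most frequent classes are st+ ss (523) and st ss+ (550); these are the parental (non-recombinant) types.
So the F1 carried st+ ss on one chromosome and st ss+ on the other — the recessive alleles are on opposite chromosomes (trans / repulsion).

trans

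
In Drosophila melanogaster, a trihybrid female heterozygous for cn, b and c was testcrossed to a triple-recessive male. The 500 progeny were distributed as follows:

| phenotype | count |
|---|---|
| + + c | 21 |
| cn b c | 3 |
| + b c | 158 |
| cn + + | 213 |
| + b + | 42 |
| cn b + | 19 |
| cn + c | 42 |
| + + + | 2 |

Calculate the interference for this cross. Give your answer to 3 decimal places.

0.376

The two most frequent reciprocal classes, cn + + and + b c, are the parental types, so the F1 was cn + + / + b c.
The two rarest classes, + + + and cn b c, are the double crossovers. Comparing them with the parentals, only the cn allele has switched, so cn is the middle locus and the order is c – cn – b.
c–cn: (84 + 5)/500 = 0.1780; cn–b: (40 + 5)/500 = 0.0900.
Expected DCO frequency = 0.1780 × 0.0900 ≈ 0.01602; observed = 5/500 ≈ 0.01000.
Coefficient of coincidence = 0.01000/0.01602 ≈ 0.624; interference = 1 − 0.624 = 0.376.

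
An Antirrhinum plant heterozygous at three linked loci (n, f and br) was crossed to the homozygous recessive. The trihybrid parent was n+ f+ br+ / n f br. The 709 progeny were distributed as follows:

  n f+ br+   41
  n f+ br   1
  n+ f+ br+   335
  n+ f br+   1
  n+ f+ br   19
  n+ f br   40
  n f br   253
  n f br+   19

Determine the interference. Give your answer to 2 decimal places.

0.57

The two rarest classes, n+ f br+ and n f+ br, are the double crossovers. Comparing them with the parentals, only the f allele has switched, so f is the middle locus and the order is br – f – n.
br–f: (38 + 2)/709 = 0.0564; f–n: (81 + 2)/709 = 0.1171.
Expected DCO frequency = 0.0564 × 0.1171 ≈ 0.00660; observed = 2/709 ≈ 0.00282.
Coefficient of coincidence = 0.00282/0.00660 ≈ 0.43; interference = 1 − 0.43 = 0.57.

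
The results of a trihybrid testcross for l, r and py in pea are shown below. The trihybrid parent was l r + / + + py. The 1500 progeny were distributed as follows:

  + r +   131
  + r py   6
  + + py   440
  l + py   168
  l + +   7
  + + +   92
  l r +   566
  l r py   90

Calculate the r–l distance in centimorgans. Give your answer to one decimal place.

The two rarest classes, l + + and + r py, are the double crossovers. Comparing them with the parentals, only the r allele has switched, so r is the middle locus and the order is py – r – l.
Crossovers in the r–l interval produce the single-crossover classes + r + and l + py (131 + 168 = 299) plus the double crossovers (13).
RF(r–l) = (299 + 13) / 1500 = 312/1500 = 0.2080 → 20.8 centimorgans.

20.8 centimorgans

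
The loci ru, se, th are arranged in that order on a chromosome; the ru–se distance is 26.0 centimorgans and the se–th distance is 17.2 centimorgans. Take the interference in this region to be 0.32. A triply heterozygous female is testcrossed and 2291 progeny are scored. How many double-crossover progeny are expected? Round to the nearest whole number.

70

Map distances give recombination frequencies of 0.260 and 0.172 for the two intervals.
With interference 0.32 (so coincidence = 0.68), expected double-crossover frequency = 0.260 × 0.172 × 0.68 = 0.03041.
Expected number = 0.03041 × 2291 = 69.67 ≈ 70.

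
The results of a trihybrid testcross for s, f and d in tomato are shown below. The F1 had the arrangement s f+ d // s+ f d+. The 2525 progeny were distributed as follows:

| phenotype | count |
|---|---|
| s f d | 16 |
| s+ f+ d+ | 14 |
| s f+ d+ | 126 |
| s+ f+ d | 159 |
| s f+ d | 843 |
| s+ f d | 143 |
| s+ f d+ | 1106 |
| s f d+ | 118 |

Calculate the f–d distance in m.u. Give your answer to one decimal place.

11.8 m.u.

The two rarest classes, s f d and s+ f+ d+, are the double crossovers. Comparing them with the parentals, only the f allele has switched, so f is the middle locus and the order is s – f – d.
Crossovers in the f–d interval produce the single-crossover classes s f+ d+ and s+ f d (126 + 143 = 269) plus the double crossovers (30).
RF(f–d) = (269 + 30) / 2525 = 299/2525 = 0.1184 → 11.8 m.u.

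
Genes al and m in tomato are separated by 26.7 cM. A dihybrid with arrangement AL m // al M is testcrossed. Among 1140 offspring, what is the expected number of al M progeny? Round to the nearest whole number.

A map distance of 26.7 cM corresponds to a recombination frequency of 0.267.
The F1 is AL m / al M, so al M is a parental gamete class with expected frequency (1 − r)/2 = 0.733/2 = 0.3665.
Expected number = 0.3665 × 1140 = 417.81 ≈ 418.

418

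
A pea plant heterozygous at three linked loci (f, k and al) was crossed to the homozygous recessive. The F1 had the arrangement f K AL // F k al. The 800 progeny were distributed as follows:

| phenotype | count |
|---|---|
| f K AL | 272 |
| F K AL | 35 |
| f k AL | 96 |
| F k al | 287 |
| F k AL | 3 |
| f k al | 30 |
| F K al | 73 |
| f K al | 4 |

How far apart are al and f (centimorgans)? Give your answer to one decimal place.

9.0 centimorgans

The two rarest classes, f K al and F k AL, are the double crossovers. Comparing them with the parentals, only the al allele has switched, so al is the middle locus and the order is f – al – k.
Crossovers in the f–al interval produce the single-crossover classes F K AL and f k al (35 + 30 = 65) plus the double crossovers (7).
RF(f–al) = (65 + 7) / 800 = 72/800 = 0.0900 → 9.0 centimorgans.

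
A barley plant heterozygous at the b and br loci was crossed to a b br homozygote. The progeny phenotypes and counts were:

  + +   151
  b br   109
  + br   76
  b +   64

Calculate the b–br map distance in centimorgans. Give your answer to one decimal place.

35.0 centimorgans

The two most frequent classes, + + (151) and b br (109), are the parental types, so the F1 was + + / b br.
The recombinant classes are + br and b +: 76 + 64 = 140.
Recombination frequency = 140/400 = 0.3500 ≈ 35.0%, i.e. 35.0 centimorgans.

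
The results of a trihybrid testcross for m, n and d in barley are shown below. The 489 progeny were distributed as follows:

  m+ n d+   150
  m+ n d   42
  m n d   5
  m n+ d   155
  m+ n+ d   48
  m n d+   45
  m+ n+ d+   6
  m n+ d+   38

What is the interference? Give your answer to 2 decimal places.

The two most frequent reciprocal classes, m+ n d+ and m n+ d, are the parental types, so the F1 was m+ n d+ / m n+ d.
The two rarest classes, m+ n+ d+ and m n d, are the double crossovers. Comparing them with the parentals, only the n allele has switched, so n is the middle locus and the order is m – n – d.
m–n: (93 + 11)/489 = 0.2127; n–d: (80 + 11)/489 = 0.1861.
Expected DCO frequency = 0.2127 × 0.1861 ≈ 0.03958; observed = 11/489 ≈ 0.02249.
Coefficient of coincidence = 0.02249/0.03958 ≈ 0.57; interference = 1 − 0.57 = 0.43.

0.43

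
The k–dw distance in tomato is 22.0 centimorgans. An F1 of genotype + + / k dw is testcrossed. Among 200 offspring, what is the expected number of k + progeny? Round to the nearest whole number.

A map distance of 22.0 centimorgans corresponds to a recombination frequency of 0.220.
The F1 is + + / k dw, so k + is a recombinant gamete class with expected frequency r/2 = 0.220/2 = 0.1100.
Expected number = 0.1100 × 200 = 22.00 ≈ 22.

22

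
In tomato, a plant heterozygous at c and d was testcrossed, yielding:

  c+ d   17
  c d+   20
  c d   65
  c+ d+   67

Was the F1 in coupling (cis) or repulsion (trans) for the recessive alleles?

The two most frequent classes are c+ d+ (67) and c d (65); these are the parental (non-recombinant) types.
So the F1 carried c+ d+ on one chromosome and c d on the other — the recessive alleles are on the same chromosome (cis / coupling).

cis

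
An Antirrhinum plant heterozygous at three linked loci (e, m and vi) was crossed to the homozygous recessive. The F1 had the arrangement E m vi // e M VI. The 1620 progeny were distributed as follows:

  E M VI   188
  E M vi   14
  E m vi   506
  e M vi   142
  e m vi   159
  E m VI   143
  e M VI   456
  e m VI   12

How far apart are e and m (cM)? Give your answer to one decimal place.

23.0 cM

The two rarest classes, E M vi and e m VI, are the double crossovers. Comparing them with the parentals, only the m allele has switched, so m is the middle locus and the order is e – m – vi.
Crossovers in the e–m interval produce the single-crossover classes e m vi and E M VI (159 + 188 = 347) plus the double crossovers (26).
RF(e–m) = (347 + 26) / 1620 = 373/1620 = 0.2302 → 23.0 cM.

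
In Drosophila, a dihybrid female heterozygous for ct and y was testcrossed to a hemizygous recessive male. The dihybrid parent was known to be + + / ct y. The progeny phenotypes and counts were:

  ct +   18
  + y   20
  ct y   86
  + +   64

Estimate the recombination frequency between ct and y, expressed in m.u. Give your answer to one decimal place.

20.2 m.u.

The recombinant classes are + y and ct +: 20 + 18 = 38.
Recombination frequency = 38/188 = 0.2021 ≈ 20.2%, i.e. 20.2 m.u.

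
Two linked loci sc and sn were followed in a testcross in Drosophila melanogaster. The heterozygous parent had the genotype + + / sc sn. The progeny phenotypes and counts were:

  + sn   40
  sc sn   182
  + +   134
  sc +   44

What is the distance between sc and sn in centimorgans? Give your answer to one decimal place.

21.0 centimorgans

The recombinant classes are + sn and sc +: 40 + 44 = 84.
Recombination frequency = 84/400 = 0.2100 ≈ 21.0%, i.e. 21.0 centimorgans.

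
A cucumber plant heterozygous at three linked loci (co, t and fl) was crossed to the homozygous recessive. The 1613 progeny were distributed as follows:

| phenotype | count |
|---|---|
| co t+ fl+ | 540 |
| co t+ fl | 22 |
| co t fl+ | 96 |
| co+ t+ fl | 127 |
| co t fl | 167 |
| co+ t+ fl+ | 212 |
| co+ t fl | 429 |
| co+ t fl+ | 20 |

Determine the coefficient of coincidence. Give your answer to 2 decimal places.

The two most frequent reciprocal classes, co t+ fl+ and co+ t fl, are the parental types, so the F1 was co t+ fl+ / co+ t fl.
The two rarest classes, co t+ fl and co+ t fl+, are the double crossovers. Comparing them with the parentals, only the fl allele has switched, so fl is the middle locus and the order is t – fl – co.
t–fl: (223 + 42)/1613 = 0.1643; fl–co: (379 + 42)/1613 = 0.2610.
Expected DCO frequency = 0.1643 × 0.2610 ≈ 0.04288; observed = 42/1613 ≈ 0.02604.
Coefficient of coincidence = 0.02604/0.04288 ≈ 0.61.

0.61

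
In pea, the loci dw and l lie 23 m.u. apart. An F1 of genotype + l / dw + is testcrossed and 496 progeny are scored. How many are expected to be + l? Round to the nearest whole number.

191

A map distance of 23 m.u. corresponds to a recombination frequency of 0.230.
The F1 is + l / dw +, so + l is a parental gamete class with expected frequency (1 − r)/2 = 0.770/2 = 0.3850.
Expected number = 0.3850 × 496 = 190.96 ≈ 191.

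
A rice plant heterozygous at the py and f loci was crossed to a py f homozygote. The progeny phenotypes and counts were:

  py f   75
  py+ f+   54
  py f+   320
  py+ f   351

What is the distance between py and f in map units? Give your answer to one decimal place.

The two most frequent classes, py+ f (351) and py f+ (320), are the parental types, so the F1 was py+ f / py f+.
The recombinant classes are py+ f+ and py f: 54 + 75 = 129.
Recombination frequency = 129/800 = 0.1613 ≈ 16.1%, i.e. 16.1 map units.

16.1 map units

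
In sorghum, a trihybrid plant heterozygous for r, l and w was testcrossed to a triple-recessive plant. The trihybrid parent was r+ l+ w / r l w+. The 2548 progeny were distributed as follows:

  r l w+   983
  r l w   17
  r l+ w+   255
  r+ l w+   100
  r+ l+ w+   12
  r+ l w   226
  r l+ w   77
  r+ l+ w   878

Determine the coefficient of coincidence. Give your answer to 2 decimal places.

0.70

The two rarest classes, r+ l+ w+ and r l w, are the double crossovers. Comparing them with the parentals, only the w allele has switched, so w is the middle locus and the order is r – w – l.
r–w: (177 + 29)/2548 = 0.0808; w–l: (481 + 29)/2548 = 0.2002.
Expected DCO frequency = 0.0808 × 0.2002 ≈ 0.01618; observed = 29/2548 ≈ 0.01138.
Coefficient of coincidence = 0.01138/0.01618 ≈ 0.70.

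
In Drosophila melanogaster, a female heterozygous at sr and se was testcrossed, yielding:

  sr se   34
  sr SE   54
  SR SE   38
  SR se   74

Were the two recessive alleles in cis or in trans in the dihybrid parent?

trans

The two most frequent classes are SR se (74) and sr SE (54); these are the parental (non-recombinant) types.
So the F1 carried SR se on one chromosome and sr SE on the other — the recessive alleles are on opposite chromosomes (trans / repulsion).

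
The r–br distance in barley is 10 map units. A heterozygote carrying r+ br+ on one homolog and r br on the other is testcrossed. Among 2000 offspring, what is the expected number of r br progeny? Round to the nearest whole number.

900

A map distance of 10 map units corresponds to a recombination frequency of 0.100.
The F1 is r+ br+ / r br, so r br is a parental gamete class with expected frequency (1 − r)/2 = 0.900/2 = 0.4500.
Expected number = 0.4500 × 2000 = 900.00 ≈ 900.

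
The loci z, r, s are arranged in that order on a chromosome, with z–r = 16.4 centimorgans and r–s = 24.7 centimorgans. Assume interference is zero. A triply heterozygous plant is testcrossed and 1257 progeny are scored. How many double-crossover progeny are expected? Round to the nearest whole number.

Map distances give recombination frequencies of 0.164 and 0.247 for the two intervals.
With no interference, expected double-crossover frequency = 0.164 × 0.247 = 0.04051.
Expected number = 0.04051 × 1257 = 50.92 ≈ 51.

51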